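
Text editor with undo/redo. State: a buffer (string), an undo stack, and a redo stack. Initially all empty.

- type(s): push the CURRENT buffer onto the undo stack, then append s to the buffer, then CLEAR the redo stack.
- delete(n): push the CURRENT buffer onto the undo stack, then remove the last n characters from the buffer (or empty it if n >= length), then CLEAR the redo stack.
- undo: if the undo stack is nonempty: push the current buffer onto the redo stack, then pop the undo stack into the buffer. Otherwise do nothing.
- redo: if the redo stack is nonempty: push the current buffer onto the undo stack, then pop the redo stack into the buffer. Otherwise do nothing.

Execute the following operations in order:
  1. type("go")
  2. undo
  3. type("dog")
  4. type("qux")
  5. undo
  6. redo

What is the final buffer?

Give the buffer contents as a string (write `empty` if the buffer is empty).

Answer: dogqux

Derivation:
After op 1 (type): buf='go' undo_depth=1 redo_depth=0
After op 2 (undo): buf='(empty)' undo_depth=0 redo_depth=1
After op 3 (type): buf='dog' undo_depth=1 redo_depth=0
After op 4 (type): buf='dogqux' undo_depth=2 redo_depth=0
After op 5 (undo): buf='dog' undo_depth=1 redo_depth=1
After op 6 (redo): buf='dogqux' undo_depth=2 redo_depth=0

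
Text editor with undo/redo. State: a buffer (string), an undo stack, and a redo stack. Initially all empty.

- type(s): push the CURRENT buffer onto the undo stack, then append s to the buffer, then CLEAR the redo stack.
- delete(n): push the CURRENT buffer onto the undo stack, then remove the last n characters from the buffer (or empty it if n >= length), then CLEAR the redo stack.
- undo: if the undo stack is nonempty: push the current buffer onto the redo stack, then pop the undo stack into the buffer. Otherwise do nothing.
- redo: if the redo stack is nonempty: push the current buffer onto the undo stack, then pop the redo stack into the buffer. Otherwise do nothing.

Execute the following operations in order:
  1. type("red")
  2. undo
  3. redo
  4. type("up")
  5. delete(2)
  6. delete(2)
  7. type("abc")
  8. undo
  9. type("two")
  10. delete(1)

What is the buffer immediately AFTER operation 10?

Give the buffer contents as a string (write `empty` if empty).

Answer: rtw

Derivation:
After op 1 (type): buf='red' undo_depth=1 redo_depth=0
After op 2 (undo): buf='(empty)' undo_depth=0 redo_depth=1
After op 3 (redo): buf='red' undo_depth=1 redo_depth=0
After op 4 (type): buf='redup' undo_depth=2 redo_depth=0
After op 5 (delete): buf='red' undo_depth=3 redo_depth=0
After op 6 (delete): buf='r' undo_depth=4 redo_depth=0
After op 7 (type): buf='rabc' undo_depth=5 redo_depth=0
After op 8 (undo): buf='r' undo_depth=4 redo_depth=1
After op 9 (type): buf='rtwo' undo_depth=5 redo_depth=0
After op 10 (delete): buf='rtw' undo_depth=6 redo_depth=0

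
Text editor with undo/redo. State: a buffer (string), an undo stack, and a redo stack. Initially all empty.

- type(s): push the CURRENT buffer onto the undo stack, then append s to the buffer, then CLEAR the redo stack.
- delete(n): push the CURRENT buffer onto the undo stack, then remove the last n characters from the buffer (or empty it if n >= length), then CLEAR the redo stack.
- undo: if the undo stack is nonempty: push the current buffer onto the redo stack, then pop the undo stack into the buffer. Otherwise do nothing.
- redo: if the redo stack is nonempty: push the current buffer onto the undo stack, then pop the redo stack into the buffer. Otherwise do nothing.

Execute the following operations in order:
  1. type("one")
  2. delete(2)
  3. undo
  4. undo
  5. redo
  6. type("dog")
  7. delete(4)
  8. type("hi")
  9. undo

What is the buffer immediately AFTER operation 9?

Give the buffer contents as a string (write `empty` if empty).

After op 1 (type): buf='one' undo_depth=1 redo_depth=0
After op 2 (delete): buf='o' undo_depth=2 redo_depth=0
After op 3 (undo): buf='one' undo_depth=1 redo_depth=1
After op 4 (undo): buf='(empty)' undo_depth=0 redo_depth=2
After op 5 (redo): buf='one' undo_depth=1 redo_depth=1
After op 6 (type): buf='onedog' undo_depth=2 redo_depth=0
After op 7 (delete): buf='on' undo_depth=3 redo_depth=0
After op 8 (type): buf='onhi' undo_depth=4 redo_depth=0
After op 9 (undo): buf='on' undo_depth=3 redo_depth=1

Answer: on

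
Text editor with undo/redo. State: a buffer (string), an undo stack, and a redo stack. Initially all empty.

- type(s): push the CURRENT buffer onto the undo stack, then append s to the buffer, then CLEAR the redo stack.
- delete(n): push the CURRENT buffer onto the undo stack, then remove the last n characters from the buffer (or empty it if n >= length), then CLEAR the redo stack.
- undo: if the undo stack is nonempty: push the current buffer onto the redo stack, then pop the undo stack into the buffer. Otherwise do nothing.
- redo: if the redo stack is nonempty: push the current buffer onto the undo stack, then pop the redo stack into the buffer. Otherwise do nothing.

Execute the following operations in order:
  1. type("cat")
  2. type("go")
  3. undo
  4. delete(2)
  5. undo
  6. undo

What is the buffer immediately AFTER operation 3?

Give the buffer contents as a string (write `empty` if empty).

After op 1 (type): buf='cat' undo_depth=1 redo_depth=0
After op 2 (type): buf='catgo' undo_depth=2 redo_depth=0
After op 3 (undo): buf='cat' undo_depth=1 redo_depth=1

Answer: cat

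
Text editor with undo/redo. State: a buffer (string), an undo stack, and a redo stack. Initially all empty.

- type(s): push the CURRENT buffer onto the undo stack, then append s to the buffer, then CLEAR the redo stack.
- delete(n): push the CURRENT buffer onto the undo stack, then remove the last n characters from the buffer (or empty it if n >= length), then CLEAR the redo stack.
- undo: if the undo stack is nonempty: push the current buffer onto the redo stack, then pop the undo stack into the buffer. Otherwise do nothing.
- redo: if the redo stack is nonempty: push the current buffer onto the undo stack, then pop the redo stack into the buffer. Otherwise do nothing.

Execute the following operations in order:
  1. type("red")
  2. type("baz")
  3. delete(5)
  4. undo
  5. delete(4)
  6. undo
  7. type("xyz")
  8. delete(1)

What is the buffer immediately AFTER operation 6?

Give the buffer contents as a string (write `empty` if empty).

Answer: redbaz

Derivation:
After op 1 (type): buf='red' undo_depth=1 redo_depth=0
After op 2 (type): buf='redbaz' undo_depth=2 redo_depth=0
After op 3 (delete): buf='r' undo_depth=3 redo_depth=0
After op 4 (undo): buf='redbaz' undo_depth=2 redo_depth=1
After op 5 (delete): buf='re' undo_depth=3 redo_depth=0
After op 6 (undo): buf='redbaz' undo_depth=2 redo_depth=1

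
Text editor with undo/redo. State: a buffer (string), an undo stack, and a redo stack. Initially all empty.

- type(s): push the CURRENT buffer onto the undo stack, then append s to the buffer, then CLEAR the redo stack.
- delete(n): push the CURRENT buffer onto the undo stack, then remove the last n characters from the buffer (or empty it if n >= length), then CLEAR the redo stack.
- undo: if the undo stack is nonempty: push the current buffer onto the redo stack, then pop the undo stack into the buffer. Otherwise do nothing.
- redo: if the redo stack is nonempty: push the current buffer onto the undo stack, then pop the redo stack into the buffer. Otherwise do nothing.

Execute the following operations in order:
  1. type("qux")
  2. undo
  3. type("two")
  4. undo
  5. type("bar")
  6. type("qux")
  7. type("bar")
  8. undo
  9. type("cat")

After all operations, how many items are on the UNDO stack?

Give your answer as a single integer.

After op 1 (type): buf='qux' undo_depth=1 redo_depth=0
After op 2 (undo): buf='(empty)' undo_depth=0 redo_depth=1
After op 3 (type): buf='two' undo_depth=1 redo_depth=0
After op 4 (undo): buf='(empty)' undo_depth=0 redo_depth=1
After op 5 (type): buf='bar' undo_depth=1 redo_depth=0
After op 6 (type): buf='barqux' undo_depth=2 redo_depth=0
After op 7 (type): buf='barquxbar' undo_depth=3 redo_depth=0
After op 8 (undo): buf='barqux' undo_depth=2 redo_depth=1
After op 9 (type): buf='barquxcat' undo_depth=3 redo_depth=0

Answer: 3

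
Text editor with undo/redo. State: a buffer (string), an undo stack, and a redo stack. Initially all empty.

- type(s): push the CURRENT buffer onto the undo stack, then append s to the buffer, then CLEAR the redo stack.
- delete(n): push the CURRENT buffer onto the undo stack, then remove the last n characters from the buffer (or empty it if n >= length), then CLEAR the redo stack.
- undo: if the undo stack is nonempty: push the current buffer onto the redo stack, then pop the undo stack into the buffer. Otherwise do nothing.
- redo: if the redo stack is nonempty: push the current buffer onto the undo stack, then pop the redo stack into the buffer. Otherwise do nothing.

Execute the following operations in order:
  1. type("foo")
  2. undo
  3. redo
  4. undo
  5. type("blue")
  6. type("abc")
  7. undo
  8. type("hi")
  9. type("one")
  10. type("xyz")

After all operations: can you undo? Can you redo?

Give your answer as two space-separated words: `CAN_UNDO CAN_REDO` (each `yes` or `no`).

After op 1 (type): buf='foo' undo_depth=1 redo_depth=0
After op 2 (undo): buf='(empty)' undo_depth=0 redo_depth=1
After op 3 (redo): buf='foo' undo_depth=1 redo_depth=0
After op 4 (undo): buf='(empty)' undo_depth=0 redo_depth=1
After op 5 (type): buf='blue' undo_depth=1 redo_depth=0
After op 6 (type): buf='blueabc' undo_depth=2 redo_depth=0
After op 7 (undo): buf='blue' undo_depth=1 redo_depth=1
After op 8 (type): buf='bluehi' undo_depth=2 redo_depth=0
After op 9 (type): buf='bluehione' undo_depth=3 redo_depth=0
After op 10 (type): buf='bluehionexyz' undo_depth=4 redo_depth=0

Answer: yes no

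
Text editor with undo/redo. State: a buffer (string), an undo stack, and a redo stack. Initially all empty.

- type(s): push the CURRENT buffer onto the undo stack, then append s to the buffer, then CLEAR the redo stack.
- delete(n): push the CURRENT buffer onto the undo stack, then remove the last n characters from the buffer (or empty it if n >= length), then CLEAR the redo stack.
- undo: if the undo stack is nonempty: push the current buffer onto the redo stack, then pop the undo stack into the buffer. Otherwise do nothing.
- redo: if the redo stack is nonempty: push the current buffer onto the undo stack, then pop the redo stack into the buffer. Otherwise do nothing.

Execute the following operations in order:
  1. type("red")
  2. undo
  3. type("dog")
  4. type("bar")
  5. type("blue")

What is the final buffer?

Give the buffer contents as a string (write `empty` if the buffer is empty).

Answer: dogbarblue

Derivation:
After op 1 (type): buf='red' undo_depth=1 redo_depth=0
After op 2 (undo): buf='(empty)' undo_depth=0 redo_depth=1
After op 3 (type): buf='dog' undo_depth=1 redo_depth=0
After op 4 (type): buf='dogbar' undo_depth=2 redo_depth=0
After op 5 (type): buf='dogbarblue' undo_depth=3 redo_depth=0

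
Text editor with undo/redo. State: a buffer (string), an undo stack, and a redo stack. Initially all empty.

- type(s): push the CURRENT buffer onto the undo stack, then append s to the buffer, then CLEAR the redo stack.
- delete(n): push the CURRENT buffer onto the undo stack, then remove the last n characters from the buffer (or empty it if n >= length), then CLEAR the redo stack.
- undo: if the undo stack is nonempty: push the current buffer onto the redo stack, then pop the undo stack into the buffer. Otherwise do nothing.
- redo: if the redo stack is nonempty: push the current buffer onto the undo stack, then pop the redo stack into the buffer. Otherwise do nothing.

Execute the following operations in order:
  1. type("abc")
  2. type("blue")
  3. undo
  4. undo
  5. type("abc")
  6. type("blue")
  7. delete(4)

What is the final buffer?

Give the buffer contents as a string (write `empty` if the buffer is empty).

Answer: abc

Derivation:
After op 1 (type): buf='abc' undo_depth=1 redo_depth=0
After op 2 (type): buf='abcblue' undo_depth=2 redo_depth=0
After op 3 (undo): buf='abc' undo_depth=1 redo_depth=1
After op 4 (undo): buf='(empty)' undo_depth=0 redo_depth=2
After op 5 (type): buf='abc' undo_depth=1 redo_depth=0
After op 6 (type): buf='abcblue' undo_depth=2 redo_depth=0
After op 7 (delete): buf='abc' undo_depth=3 redo_depth=0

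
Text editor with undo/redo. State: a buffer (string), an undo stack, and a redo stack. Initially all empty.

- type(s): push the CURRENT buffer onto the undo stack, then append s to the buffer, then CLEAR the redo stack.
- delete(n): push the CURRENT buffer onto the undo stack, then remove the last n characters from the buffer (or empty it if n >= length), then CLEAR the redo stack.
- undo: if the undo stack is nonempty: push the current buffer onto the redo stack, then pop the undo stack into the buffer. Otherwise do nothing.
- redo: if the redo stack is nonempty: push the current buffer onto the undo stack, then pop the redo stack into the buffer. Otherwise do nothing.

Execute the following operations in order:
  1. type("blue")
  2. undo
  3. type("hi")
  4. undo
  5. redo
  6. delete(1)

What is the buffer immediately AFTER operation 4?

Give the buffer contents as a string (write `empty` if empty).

Answer: empty

Derivation:
After op 1 (type): buf='blue' undo_depth=1 redo_depth=0
After op 2 (undo): buf='(empty)' undo_depth=0 redo_depth=1
After op 3 (type): buf='hi' undo_depth=1 redo_depth=0
After op 4 (undo): buf='(empty)' undo_depth=0 redo_depth=1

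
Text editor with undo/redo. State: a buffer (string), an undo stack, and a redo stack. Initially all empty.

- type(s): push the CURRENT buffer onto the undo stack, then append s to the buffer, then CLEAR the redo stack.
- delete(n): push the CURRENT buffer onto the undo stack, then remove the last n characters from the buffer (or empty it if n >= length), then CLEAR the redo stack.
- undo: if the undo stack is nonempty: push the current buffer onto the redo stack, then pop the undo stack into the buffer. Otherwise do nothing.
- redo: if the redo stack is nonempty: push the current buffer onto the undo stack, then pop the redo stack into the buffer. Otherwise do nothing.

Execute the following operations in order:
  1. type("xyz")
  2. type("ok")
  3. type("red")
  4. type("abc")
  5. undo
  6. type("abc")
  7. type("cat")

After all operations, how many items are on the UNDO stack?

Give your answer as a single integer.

After op 1 (type): buf='xyz' undo_depth=1 redo_depth=0
After op 2 (type): buf='xyzok' undo_depth=2 redo_depth=0
After op 3 (type): buf='xyzokred' undo_depth=3 redo_depth=0
After op 4 (type): buf='xyzokredabc' undo_depth=4 redo_depth=0
After op 5 (undo): buf='xyzokred' undo_depth=3 redo_depth=1
After op 6 (type): buf='xyzokredabc' undo_depth=4 redo_depth=0
After op 7 (type): buf='xyzokredabccat' undo_depth=5 redo_depth=0

Answer: 5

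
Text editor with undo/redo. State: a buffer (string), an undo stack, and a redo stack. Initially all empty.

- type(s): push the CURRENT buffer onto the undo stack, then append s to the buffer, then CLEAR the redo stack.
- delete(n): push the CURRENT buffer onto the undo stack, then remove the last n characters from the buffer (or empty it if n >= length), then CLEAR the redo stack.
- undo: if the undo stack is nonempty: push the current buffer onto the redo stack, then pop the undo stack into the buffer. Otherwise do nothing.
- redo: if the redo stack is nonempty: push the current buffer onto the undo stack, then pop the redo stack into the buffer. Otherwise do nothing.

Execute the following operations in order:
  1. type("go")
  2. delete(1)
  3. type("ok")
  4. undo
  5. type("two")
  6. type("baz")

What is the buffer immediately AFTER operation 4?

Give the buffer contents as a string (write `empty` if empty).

After op 1 (type): buf='go' undo_depth=1 redo_depth=0
After op 2 (delete): buf='g' undo_depth=2 redo_depth=0
After op 3 (type): buf='gok' undo_depth=3 redo_depth=0
After op 4 (undo): buf='g' undo_depth=2 redo_depth=1

Answer: g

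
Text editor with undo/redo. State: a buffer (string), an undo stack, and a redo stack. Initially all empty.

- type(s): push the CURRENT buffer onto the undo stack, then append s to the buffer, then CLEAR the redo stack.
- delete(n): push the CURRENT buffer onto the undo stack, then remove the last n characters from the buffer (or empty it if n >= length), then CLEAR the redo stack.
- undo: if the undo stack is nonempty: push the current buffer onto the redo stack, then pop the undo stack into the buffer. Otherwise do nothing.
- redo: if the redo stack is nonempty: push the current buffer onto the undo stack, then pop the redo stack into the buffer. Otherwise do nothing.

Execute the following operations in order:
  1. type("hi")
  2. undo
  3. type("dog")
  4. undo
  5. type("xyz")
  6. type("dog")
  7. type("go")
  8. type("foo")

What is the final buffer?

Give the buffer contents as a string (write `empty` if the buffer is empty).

Answer: xyzdoggofoo

Derivation:
After op 1 (type): buf='hi' undo_depth=1 redo_depth=0
After op 2 (undo): buf='(empty)' undo_depth=0 redo_depth=1
After op 3 (type): buf='dog' undo_depth=1 redo_depth=0
After op 4 (undo): buf='(empty)' undo_depth=0 redo_depth=1
After op 5 (type): buf='xyz' undo_depth=1 redo_depth=0
After op 6 (type): buf='xyzdog' undo_depth=2 redo_depth=0
After op 7 (type): buf='xyzdoggo' undo_depth=3 redo_depth=0
After op 8 (type): buf='xyzdoggofoo' undo_depth=4 redo_depth=0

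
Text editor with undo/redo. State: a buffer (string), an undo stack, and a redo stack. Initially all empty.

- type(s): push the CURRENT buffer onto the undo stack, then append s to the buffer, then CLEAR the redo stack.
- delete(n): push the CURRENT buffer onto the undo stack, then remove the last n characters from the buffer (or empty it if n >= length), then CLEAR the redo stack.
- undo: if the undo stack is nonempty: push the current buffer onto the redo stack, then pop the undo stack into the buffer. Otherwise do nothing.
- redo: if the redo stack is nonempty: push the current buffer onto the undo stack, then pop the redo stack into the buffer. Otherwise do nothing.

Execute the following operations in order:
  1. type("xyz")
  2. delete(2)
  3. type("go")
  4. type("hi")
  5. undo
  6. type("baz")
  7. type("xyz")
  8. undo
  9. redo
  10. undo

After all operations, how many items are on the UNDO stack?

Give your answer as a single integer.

After op 1 (type): buf='xyz' undo_depth=1 redo_depth=0
After op 2 (delete): buf='x' undo_depth=2 redo_depth=0
After op 3 (type): buf='xgo' undo_depth=3 redo_depth=0
After op 4 (type): buf='xgohi' undo_depth=4 redo_depth=0
After op 5 (undo): buf='xgo' undo_depth=3 redo_depth=1
After op 6 (type): buf='xgobaz' undo_depth=4 redo_depth=0
After op 7 (type): buf='xgobazxyz' undo_depth=5 redo_depth=0
After op 8 (undo): buf='xgobaz' undo_depth=4 redo_depth=1
After op 9 (redo): buf='xgobazxyz' undo_depth=5 redo_depth=0
After op 10 (undo): buf='xgobaz' undo_depth=4 redo_depth=1

Answer: 4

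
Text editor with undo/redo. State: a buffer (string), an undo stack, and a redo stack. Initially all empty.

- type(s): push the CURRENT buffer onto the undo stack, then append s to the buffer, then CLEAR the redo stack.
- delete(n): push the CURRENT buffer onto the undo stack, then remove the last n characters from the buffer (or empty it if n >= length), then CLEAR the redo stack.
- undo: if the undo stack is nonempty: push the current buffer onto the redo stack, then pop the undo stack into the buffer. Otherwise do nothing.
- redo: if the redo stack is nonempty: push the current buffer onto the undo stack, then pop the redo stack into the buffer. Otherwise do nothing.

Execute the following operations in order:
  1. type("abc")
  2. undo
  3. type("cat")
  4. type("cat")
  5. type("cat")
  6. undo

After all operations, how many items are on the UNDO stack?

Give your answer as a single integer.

Answer: 2

Derivation:
After op 1 (type): buf='abc' undo_depth=1 redo_depth=0
After op 2 (undo): buf='(empty)' undo_depth=0 redo_depth=1
After op 3 (type): buf='cat' undo_depth=1 redo_depth=0
After op 4 (type): buf='catcat' undo_depth=2 redo_depth=0
After op 5 (type): buf='catcatcat' undo_depth=3 redo_depth=0
After op 6 (undo): buf='catcat' undo_depth=2 redo_depth=1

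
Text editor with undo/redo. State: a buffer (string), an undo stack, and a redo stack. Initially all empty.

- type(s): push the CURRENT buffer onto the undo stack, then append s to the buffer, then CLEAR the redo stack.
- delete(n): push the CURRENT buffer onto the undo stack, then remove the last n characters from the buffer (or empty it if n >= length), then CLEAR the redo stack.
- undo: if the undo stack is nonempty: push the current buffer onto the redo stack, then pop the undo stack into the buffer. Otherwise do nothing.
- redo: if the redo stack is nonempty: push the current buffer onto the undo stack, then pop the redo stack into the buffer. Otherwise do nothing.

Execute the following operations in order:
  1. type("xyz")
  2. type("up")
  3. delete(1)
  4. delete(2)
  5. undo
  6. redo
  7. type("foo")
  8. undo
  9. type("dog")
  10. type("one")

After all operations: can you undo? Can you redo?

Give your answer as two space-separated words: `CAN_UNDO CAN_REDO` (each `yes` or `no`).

After op 1 (type): buf='xyz' undo_depth=1 redo_depth=0
After op 2 (type): buf='xyzup' undo_depth=2 redo_depth=0
After op 3 (delete): buf='xyzu' undo_depth=3 redo_depth=0
After op 4 (delete): buf='xy' undo_depth=4 redo_depth=0
After op 5 (undo): buf='xyzu' undo_depth=3 redo_depth=1
After op 6 (redo): buf='xy' undo_depth=4 redo_depth=0
After op 7 (type): buf='xyfoo' undo_depth=5 redo_depth=0
After op 8 (undo): buf='xy' undo_depth=4 redo_depth=1
After op 9 (type): buf='xydog' undo_depth=5 redo_depth=0
After op 10 (type): buf='xydogone' undo_depth=6 redo_depth=0

Answer: yes no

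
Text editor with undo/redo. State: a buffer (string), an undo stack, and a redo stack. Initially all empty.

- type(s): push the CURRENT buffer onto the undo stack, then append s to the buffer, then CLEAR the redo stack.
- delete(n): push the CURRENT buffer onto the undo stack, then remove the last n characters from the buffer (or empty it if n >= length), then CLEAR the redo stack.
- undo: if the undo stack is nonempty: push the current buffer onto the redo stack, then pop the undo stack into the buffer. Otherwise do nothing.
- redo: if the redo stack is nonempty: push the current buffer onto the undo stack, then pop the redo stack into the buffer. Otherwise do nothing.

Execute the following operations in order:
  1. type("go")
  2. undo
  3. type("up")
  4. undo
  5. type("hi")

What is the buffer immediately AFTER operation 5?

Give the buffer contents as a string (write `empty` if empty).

After op 1 (type): buf='go' undo_depth=1 redo_depth=0
After op 2 (undo): buf='(empty)' undo_depth=0 redo_depth=1
After op 3 (type): buf='up' undo_depth=1 redo_depth=0
After op 4 (undo): buf='(empty)' undo_depth=0 redo_depth=1
After op 5 (type): buf='hi' undo_depth=1 redo_depth=0

Answer: hi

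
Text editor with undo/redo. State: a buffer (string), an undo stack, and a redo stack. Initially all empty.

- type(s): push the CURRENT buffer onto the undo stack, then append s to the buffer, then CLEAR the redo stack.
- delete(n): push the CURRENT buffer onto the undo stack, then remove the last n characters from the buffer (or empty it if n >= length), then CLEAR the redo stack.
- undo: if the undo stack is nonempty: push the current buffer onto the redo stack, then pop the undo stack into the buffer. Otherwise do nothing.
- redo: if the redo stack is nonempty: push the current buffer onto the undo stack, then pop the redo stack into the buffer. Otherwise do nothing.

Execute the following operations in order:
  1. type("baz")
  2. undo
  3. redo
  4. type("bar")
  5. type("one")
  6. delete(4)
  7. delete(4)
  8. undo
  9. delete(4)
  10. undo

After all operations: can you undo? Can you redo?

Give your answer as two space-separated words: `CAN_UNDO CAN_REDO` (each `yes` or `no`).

Answer: yes yes

Derivation:
After op 1 (type): buf='baz' undo_depth=1 redo_depth=0
After op 2 (undo): buf='(empty)' undo_depth=0 redo_depth=1
After op 3 (redo): buf='baz' undo_depth=1 redo_depth=0
After op 4 (type): buf='bazbar' undo_depth=2 redo_depth=0
After op 5 (type): buf='bazbarone' undo_depth=3 redo_depth=0
After op 6 (delete): buf='bazba' undo_depth=4 redo_depth=0
After op 7 (delete): buf='b' undo_depth=5 redo_depth=0
After op 8 (undo): buf='bazba' undo_depth=4 redo_depth=1
After op 9 (delete): buf='b' undo_depth=5 redo_depth=0
After op 10 (undo): buf='bazba' undo_depth=4 redo_depth=1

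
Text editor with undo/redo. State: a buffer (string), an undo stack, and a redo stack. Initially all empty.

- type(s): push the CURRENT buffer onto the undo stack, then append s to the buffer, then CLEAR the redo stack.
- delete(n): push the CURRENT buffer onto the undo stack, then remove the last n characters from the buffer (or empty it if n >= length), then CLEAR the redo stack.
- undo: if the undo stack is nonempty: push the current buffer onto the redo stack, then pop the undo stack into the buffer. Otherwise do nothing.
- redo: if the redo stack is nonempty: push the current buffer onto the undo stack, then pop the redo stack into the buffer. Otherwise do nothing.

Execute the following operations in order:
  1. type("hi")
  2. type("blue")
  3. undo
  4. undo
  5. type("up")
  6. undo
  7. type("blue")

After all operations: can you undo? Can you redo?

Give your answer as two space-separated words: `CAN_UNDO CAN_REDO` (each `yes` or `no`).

Answer: yes no

Derivation:
After op 1 (type): buf='hi' undo_depth=1 redo_depth=0
After op 2 (type): buf='hiblue' undo_depth=2 redo_depth=0
After op 3 (undo): buf='hi' undo_depth=1 redo_depth=1
After op 4 (undo): buf='(empty)' undo_depth=0 redo_depth=2
After op 5 (type): buf='up' undo_depth=1 redo_depth=0
After op 6 (undo): buf='(empty)' undo_depth=0 redo_depth=1
After op 7 (type): buf='blue' undo_depth=1 redo_depth=0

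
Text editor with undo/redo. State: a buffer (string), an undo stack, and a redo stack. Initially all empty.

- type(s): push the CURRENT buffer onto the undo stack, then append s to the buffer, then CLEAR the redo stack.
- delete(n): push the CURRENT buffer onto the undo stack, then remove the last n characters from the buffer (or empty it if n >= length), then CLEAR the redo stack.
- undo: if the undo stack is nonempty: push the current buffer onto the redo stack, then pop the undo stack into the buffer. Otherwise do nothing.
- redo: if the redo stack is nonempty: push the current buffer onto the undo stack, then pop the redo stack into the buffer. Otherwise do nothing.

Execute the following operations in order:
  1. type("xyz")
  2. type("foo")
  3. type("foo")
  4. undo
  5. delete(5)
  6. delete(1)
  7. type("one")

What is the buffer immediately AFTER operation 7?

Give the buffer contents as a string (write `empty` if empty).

Answer: one

Derivation:
After op 1 (type): buf='xyz' undo_depth=1 redo_depth=0
After op 2 (type): buf='xyzfoo' undo_depth=2 redo_depth=0
After op 3 (type): buf='xyzfoofoo' undo_depth=3 redo_depth=0
After op 4 (undo): buf='xyzfoo' undo_depth=2 redo_depth=1
After op 5 (delete): buf='x' undo_depth=3 redo_depth=0
After op 6 (delete): buf='(empty)' undo_depth=4 redo_depth=0
After op 7 (type): buf='one' undo_depth=5 redo_depth=0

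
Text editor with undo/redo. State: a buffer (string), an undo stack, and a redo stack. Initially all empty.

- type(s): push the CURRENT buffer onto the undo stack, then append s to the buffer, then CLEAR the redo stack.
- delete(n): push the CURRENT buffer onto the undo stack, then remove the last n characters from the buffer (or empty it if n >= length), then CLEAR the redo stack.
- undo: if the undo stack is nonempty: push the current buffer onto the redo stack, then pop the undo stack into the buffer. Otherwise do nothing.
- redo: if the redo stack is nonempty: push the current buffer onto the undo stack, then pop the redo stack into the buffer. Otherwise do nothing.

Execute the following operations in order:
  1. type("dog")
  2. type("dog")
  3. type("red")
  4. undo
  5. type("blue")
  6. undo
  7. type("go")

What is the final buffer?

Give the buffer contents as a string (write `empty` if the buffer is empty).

After op 1 (type): buf='dog' undo_depth=1 redo_depth=0
After op 2 (type): buf='dogdog' undo_depth=2 redo_depth=0
After op 3 (type): buf='dogdogred' undo_depth=3 redo_depth=0
After op 4 (undo): buf='dogdog' undo_depth=2 redo_depth=1
After op 5 (type): buf='dogdogblue' undo_depth=3 redo_depth=0
After op 6 (undo): buf='dogdog' undo_depth=2 redo_depth=1
After op 7 (type): buf='dogdoggo' undo_depth=3 redo_depth=0

Answer: dogdoggo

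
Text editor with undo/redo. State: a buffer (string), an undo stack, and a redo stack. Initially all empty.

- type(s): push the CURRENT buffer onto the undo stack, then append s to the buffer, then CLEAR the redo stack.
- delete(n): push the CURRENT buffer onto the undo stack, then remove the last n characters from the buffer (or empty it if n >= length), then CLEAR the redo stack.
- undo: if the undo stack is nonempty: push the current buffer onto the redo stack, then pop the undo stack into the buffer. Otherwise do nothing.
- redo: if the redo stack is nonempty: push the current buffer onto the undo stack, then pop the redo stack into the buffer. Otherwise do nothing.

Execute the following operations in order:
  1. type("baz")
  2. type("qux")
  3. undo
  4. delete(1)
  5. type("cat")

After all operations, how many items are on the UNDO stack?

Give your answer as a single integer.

Answer: 3

Derivation:
After op 1 (type): buf='baz' undo_depth=1 redo_depth=0
After op 2 (type): buf='bazqux' undo_depth=2 redo_depth=0
After op 3 (undo): buf='baz' undo_depth=1 redo_depth=1
After op 4 (delete): buf='ba' undo_depth=2 redo_depth=0
After op 5 (type): buf='bacat' undo_depth=3 redo_depth=0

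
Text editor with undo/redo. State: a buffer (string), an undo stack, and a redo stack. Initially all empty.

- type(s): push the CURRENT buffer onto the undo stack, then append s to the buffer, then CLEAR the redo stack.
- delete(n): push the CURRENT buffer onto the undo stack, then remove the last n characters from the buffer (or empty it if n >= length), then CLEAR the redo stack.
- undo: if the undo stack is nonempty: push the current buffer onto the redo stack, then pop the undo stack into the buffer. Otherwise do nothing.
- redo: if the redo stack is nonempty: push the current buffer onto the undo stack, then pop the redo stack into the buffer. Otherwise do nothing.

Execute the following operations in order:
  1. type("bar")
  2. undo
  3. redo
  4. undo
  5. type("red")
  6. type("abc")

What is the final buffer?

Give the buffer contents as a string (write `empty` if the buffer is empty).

Answer: redabc

Derivation:
After op 1 (type): buf='bar' undo_depth=1 redo_depth=0
After op 2 (undo): buf='(empty)' undo_depth=0 redo_depth=1
After op 3 (redo): buf='bar' undo_depth=1 redo_depth=0
After op 4 (undo): buf='(empty)' undo_depth=0 redo_depth=1
After op 5 (type): buf='red' undo_depth=1 redo_depth=0
After op 6 (type): buf='redabc' undo_depth=2 redo_depth=0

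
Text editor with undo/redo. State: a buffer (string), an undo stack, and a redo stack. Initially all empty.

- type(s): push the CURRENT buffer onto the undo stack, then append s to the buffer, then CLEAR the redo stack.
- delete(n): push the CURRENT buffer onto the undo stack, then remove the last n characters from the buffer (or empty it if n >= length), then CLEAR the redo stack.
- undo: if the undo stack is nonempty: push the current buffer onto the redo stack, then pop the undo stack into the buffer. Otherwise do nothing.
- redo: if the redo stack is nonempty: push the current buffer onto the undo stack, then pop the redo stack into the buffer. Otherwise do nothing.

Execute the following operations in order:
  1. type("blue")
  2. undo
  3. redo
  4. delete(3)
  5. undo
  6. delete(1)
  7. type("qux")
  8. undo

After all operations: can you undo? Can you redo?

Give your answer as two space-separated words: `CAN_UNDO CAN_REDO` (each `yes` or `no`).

After op 1 (type): buf='blue' undo_depth=1 redo_depth=0
After op 2 (undo): buf='(empty)' undo_depth=0 redo_depth=1
After op 3 (redo): buf='blue' undo_depth=1 redo_depth=0
After op 4 (delete): buf='b' undo_depth=2 redo_depth=0
After op 5 (undo): buf='blue' undo_depth=1 redo_depth=1
After op 6 (delete): buf='blu' undo_depth=2 redo_depth=0
After op 7 (type): buf='bluqux' undo_depth=3 redo_depth=0
After op 8 (undo): buf='blu' undo_depth=2 redo_depth=1

Answer: yes yes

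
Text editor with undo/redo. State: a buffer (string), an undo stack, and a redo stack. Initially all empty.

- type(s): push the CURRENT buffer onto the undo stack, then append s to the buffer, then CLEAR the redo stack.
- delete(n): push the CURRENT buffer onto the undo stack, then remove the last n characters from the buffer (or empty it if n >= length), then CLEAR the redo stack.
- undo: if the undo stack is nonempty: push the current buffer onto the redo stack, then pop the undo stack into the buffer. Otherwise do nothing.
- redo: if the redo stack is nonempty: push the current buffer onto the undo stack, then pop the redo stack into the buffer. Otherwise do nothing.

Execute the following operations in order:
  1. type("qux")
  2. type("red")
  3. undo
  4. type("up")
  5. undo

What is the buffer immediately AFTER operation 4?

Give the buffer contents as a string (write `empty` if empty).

Answer: quxup

Derivation:
After op 1 (type): buf='qux' undo_depth=1 redo_depth=0
After op 2 (type): buf='quxred' undo_depth=2 redo_depth=0
After op 3 (undo): buf='qux' undo_depth=1 redo_depth=1
After op 4 (type): buf='quxup' undo_depth=2 redo_depth=0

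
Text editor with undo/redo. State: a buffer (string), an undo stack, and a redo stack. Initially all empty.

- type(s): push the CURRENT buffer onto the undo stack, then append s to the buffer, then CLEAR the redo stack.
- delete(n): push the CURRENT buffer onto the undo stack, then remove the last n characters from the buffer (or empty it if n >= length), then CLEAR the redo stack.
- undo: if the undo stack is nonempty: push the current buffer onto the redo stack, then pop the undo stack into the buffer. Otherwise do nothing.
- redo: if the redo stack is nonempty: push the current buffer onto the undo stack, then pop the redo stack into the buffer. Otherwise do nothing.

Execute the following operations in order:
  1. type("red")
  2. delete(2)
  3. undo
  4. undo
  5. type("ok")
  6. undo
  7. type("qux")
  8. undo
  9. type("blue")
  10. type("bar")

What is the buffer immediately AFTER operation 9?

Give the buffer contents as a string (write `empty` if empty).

Answer: blue

Derivation:
After op 1 (type): buf='red' undo_depth=1 redo_depth=0
After op 2 (delete): buf='r' undo_depth=2 redo_depth=0
After op 3 (undo): buf='red' undo_depth=1 redo_depth=1
After op 4 (undo): buf='(empty)' undo_depth=0 redo_depth=2
After op 5 (type): buf='ok' undo_depth=1 redo_depth=0
After op 6 (undo): buf='(empty)' undo_depth=0 redo_depth=1
After op 7 (type): buf='qux' undo_depth=1 redo_depth=0
After op 8 (undo): buf='(empty)' undo_depth=0 redo_depth=1
After op 9 (type): buf='blue' undo_depth=1 redo_depth=0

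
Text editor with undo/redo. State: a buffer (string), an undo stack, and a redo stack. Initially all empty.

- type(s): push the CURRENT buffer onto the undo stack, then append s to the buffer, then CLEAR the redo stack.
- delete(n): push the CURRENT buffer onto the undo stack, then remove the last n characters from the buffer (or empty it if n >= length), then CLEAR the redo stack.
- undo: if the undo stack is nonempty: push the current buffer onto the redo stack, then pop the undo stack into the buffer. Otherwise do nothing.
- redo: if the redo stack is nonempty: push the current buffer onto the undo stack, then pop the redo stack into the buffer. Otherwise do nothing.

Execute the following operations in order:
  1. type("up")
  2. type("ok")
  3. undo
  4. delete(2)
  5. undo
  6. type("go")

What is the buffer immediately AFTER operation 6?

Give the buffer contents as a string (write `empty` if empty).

After op 1 (type): buf='up' undo_depth=1 redo_depth=0
After op 2 (type): buf='upok' undo_depth=2 redo_depth=0
After op 3 (undo): buf='up' undo_depth=1 redo_depth=1
After op 4 (delete): buf='(empty)' undo_depth=2 redo_depth=0
After op 5 (undo): buf='up' undo_depth=1 redo_depth=1
After op 6 (type): buf='upgo' undo_depth=2 redo_depth=0

Answer: upgo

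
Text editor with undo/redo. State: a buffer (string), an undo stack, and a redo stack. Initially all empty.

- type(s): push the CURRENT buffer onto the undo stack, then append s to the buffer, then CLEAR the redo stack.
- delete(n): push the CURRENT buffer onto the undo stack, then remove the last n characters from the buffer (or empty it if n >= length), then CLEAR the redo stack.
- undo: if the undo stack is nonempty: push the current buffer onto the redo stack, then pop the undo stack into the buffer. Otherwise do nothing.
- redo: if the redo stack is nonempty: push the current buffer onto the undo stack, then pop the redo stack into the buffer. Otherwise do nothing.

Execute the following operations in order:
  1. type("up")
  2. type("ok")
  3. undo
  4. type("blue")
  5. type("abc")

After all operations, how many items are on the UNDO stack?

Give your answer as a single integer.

Answer: 3

Derivation:
After op 1 (type): buf='up' undo_depth=1 redo_depth=0
After op 2 (type): buf='upok' undo_depth=2 redo_depth=0
After op 3 (undo): buf='up' undo_depth=1 redo_depth=1
After op 4 (type): buf='upblue' undo_depth=2 redo_depth=0
After op 5 (type): buf='upblueabc' undo_depth=3 redo_depth=0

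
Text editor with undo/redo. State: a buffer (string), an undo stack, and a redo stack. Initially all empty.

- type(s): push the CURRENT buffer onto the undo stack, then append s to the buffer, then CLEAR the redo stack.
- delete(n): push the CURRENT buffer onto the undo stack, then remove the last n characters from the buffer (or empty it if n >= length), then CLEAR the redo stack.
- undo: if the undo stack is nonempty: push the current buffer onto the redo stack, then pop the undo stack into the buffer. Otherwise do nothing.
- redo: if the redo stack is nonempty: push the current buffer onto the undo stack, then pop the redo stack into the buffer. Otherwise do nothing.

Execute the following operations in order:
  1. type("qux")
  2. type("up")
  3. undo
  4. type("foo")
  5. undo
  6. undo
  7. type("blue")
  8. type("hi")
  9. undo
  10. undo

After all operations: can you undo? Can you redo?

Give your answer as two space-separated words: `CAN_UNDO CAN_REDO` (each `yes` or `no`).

Answer: no yes

Derivation:
After op 1 (type): buf='qux' undo_depth=1 redo_depth=0
After op 2 (type): buf='quxup' undo_depth=2 redo_depth=0
After op 3 (undo): buf='qux' undo_depth=1 redo_depth=1
After op 4 (type): buf='quxfoo' undo_depth=2 redo_depth=0
After op 5 (undo): buf='qux' undo_depth=1 redo_depth=1
After op 6 (undo): buf='(empty)' undo_depth=0 redo_depth=2
After op 7 (type): buf='blue' undo_depth=1 redo_depth=0
After op 8 (type): buf='bluehi' undo_depth=2 redo_depth=0
After op 9 (undo): buf='blue' undo_depth=1 redo_depth=1
After op 10 (undo): buf='(empty)' undo_depth=0 redo_depth=2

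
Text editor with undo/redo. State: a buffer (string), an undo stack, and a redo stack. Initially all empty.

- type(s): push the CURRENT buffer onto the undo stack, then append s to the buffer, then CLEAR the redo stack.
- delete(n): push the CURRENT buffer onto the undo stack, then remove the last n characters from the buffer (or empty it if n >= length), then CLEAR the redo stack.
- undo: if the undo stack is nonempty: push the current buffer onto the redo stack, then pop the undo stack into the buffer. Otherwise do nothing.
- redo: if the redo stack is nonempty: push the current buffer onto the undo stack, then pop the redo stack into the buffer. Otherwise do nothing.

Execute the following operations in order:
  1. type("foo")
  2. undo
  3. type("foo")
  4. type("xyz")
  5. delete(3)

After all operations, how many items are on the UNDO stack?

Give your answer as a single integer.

Answer: 3

Derivation:
After op 1 (type): buf='foo' undo_depth=1 redo_depth=0
After op 2 (undo): buf='(empty)' undo_depth=0 redo_depth=1
After op 3 (type): buf='foo' undo_depth=1 redo_depth=0
After op 4 (type): buf='fooxyz' undo_depth=2 redo_depth=0
After op 5 (delete): buf='foo' undo_depth=3 redo_depth=0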